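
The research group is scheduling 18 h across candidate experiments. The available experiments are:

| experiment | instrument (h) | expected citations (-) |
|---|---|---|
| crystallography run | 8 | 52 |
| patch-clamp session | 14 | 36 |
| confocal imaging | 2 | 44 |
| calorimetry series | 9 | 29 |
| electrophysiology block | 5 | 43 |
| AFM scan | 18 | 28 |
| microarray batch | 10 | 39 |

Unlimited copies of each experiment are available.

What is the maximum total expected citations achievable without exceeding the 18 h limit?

Density check — confocal imaging 22.00, electrophysiology block 8.60, crystallography run 6.50 are the best per h.
Taking 9×confocal imaging: 18 h used, 396 in expected citations.
That's the maximum — no swap from here does better than 396.

396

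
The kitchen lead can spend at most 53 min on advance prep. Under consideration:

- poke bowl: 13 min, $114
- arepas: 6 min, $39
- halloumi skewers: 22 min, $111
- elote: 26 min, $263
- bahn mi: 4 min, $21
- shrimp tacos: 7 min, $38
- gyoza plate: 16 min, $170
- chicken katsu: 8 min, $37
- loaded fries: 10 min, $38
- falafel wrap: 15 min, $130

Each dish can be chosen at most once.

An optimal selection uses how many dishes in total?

4

The maximum profit within 53 min is 493.
arepas + elote + bahn mi + gyoza plate hits 493 at 52 min.
Every optimal selection uses 4 dishes.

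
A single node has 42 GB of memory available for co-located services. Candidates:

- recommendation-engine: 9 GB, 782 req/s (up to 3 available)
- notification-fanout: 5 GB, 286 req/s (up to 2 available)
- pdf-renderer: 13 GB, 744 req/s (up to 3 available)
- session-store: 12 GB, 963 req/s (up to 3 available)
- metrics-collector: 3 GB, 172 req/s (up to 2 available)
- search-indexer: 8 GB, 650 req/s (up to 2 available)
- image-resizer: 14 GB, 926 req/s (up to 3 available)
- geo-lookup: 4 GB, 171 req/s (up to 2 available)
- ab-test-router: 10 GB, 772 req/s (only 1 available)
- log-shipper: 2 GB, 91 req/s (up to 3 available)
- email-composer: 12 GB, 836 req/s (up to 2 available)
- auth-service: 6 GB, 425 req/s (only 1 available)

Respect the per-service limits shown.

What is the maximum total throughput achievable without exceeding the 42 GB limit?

3490

A density-first pass picks 3×recommendation-engine + search-indexer + auth-service — 3421 at 41 GB.
Dropping recommendation-engine and search-indexer and auth-service frees 23 GB; slotting in 2×session-store (24 GB) lifts the total to 3490 at 42 GB.
No other feasible combination exceeds 3490.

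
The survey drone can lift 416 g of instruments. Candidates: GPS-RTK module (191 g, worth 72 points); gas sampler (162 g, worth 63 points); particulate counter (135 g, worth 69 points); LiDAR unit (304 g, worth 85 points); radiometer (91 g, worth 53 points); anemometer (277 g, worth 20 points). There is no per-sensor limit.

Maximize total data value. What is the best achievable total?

Ranking by ratio (data value/g): radiometer 0.58, particulate counter 0.51, gas sampler 0.39.
A density-first pass picks 4×radiometer — 212 at 364 g.
Replace radiometer with particulate counter: the trade gains 16 net, giving 228 at 408 g.
Nothing else within 416 g beats 228.

228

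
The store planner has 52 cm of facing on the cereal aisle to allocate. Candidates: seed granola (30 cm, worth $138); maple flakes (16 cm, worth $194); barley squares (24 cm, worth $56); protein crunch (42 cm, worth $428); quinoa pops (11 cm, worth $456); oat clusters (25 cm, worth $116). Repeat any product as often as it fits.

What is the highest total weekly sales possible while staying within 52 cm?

The ratio ordering already packs tightly: 4×quinoa pops, 44 cm, 1824.
That's the maximum — no swap from here does better than 1824.

1824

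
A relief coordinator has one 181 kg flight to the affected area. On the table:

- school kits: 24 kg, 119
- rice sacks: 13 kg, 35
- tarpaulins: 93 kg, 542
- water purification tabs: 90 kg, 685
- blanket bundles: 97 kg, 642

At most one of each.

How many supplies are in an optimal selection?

3

The maximum people served within 181 kg is 839.
For example school kits + rice sacks + water purification tabs achieves it, using 127 kg.
Every optimal selection uses 3 supplies.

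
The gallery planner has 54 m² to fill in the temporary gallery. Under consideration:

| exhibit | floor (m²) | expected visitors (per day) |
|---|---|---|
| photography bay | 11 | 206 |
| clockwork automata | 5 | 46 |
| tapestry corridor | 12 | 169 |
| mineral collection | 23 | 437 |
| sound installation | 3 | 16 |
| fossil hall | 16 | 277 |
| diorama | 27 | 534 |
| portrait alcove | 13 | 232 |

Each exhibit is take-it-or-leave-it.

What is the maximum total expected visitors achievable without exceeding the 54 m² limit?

1017

Filling by ratio: mineral collection + sound installation + diorama for 987, with 1 m² left unused.
Dropping mineral collection and sound installation frees 26 m²; slotting in photography bay + fossil hall (27 m²) lifts the total to 1017 at 54 m².
An exhaustive check of the 256 subsets confirms 1017.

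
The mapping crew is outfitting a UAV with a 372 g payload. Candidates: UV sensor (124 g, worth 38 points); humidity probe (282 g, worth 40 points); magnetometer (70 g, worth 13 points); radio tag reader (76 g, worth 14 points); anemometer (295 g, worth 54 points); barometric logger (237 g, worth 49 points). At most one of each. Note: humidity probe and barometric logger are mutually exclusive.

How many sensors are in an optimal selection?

2

Best achievable data value is 87.
One optimal bundle: UV sensor + barometric logger (361 g).
Every optimal selection uses 2 sensors.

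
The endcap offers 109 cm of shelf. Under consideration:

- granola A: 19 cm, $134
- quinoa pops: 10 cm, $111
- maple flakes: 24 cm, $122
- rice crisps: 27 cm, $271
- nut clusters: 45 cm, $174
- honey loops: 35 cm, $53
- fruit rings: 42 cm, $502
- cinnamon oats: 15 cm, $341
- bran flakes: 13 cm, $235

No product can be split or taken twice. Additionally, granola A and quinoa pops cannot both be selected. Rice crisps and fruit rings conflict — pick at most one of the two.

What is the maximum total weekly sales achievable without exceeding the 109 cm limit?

Density check — cinnamon oats 22.73, bran flakes 18.08, fruit rings 11.95 are the best per cm.
Quinoa pops + maple flakes + fruit rings + cinnamon oats + bran flakes uses 104 of the 109 cm and totals 1311.
Every other selection either busts 109 cm or breaks a pairing rule or fails to beat 1311.

1311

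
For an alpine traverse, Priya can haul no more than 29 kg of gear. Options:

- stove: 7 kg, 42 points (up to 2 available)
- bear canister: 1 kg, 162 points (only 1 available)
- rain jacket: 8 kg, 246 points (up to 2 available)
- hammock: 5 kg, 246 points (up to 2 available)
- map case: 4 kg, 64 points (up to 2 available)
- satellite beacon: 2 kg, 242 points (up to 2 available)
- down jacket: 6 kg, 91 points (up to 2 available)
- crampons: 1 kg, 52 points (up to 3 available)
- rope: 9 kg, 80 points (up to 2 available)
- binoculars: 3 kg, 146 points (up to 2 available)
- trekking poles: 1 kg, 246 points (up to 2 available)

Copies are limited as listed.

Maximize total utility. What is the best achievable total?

Taking the top-ratio items first gives bear canister + 2×hammock + 2×satellite beacon + 3×crampons + 2×binoculars + 2×trekking poles for 2078 (26 kg).
The 1 kg tied up in crampons is better spent on map case — total rises to 2090 (29 kg).

2090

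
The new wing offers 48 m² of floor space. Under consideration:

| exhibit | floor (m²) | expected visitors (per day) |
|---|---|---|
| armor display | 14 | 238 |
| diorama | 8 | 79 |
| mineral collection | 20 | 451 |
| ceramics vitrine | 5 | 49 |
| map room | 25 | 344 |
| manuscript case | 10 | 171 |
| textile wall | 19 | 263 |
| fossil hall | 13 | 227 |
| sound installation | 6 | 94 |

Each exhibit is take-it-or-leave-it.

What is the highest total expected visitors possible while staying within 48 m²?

916

Greedy by ratio would take mineral collection + ceramics vitrine + manuscript case + fossil hall: 48 m² used, total 898.
Dropping ceramics vitrine and manuscript case frees 15 m²; slotting in armor display (14 m²) lifts the total to 916 at 47 m².
Next best is mineral collection + ceramics vitrine + manuscript case + fossil hall at 898 (48 m²) — short by 18.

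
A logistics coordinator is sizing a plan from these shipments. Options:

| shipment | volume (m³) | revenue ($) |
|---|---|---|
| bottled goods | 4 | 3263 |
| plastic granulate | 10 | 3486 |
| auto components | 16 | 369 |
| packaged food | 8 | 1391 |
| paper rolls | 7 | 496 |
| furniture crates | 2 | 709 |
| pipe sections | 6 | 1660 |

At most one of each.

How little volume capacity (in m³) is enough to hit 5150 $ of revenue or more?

Minimise m³ subject to total revenue ≥ 5150.
Taking bottled goods + furniture crates + pipe sections gives 5632 (≥ 5150) for 12 m³.
Any bundle with less than 12 m³ falls short of 5150.

12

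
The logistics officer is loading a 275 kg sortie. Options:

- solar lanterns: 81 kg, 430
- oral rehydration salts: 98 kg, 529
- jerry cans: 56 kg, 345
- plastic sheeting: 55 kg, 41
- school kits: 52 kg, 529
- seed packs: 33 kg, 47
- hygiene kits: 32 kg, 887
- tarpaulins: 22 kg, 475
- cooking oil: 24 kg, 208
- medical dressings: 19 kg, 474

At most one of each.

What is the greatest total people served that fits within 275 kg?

Greedy by ratio would take jerry cans + school kits + seed packs + hygiene kits + tarpaulins + cooking oil + medical dressings: 238 kg used, total 2965.
Replace seed packs and cooking oil with solar lanterns: the trade gains 175 net, giving 3140 at 262 kg.
The closest alternative, oral rehydration salts + school kits + hygiene kits + tarpaulins + cooking oil + medical dressings, reaches only 3102.

3140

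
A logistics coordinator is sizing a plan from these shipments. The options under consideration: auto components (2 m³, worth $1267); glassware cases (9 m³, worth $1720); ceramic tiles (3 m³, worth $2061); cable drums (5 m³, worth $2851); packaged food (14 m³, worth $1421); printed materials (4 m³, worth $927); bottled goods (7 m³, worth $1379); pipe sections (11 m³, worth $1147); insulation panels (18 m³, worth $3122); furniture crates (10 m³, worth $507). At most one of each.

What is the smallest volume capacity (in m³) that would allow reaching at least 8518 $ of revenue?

Look for the lowest-volume combination reaching 8518.
auto components + glassware cases + ceramic tiles + cable drums + printed materials: 8826 revenue at 23 m³.
No combination under 23 m³ hits 8518.

23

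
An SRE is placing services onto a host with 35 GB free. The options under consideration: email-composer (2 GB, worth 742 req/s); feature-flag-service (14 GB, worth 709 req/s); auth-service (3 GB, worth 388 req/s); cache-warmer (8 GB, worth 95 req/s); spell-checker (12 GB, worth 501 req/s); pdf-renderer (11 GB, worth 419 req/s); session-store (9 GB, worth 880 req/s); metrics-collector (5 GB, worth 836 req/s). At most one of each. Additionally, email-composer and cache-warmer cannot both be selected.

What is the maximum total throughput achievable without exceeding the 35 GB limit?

Density check — email-composer 371.00, metrics-collector 167.20, auth-service 129.33, session-store 97.78 are the best per GB.
Email-composer + feature-flag-service + auth-service + session-store + metrics-collector uses 33 of the 35 GB and totals 3555.
Runner-up email-composer + auth-service + spell-checker + session-store + metrics-collector tops out at 3347.

3555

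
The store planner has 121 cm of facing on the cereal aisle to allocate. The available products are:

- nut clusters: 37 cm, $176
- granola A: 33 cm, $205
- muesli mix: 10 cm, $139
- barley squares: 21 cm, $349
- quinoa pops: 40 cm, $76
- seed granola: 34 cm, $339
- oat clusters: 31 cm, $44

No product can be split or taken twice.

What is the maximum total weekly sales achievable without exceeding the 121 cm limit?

1032

By weekly sales per cm: barley squares 16.62, muesli mix 13.90, seed granola 9.97, granola A 6.21 lead.
Best packing: granola A + muesli mix + barley squares + seed granola — 98 cm, 1032 total.
The closest alternative, nut clusters + muesli mix + barley squares + seed granola, reaches only 1003.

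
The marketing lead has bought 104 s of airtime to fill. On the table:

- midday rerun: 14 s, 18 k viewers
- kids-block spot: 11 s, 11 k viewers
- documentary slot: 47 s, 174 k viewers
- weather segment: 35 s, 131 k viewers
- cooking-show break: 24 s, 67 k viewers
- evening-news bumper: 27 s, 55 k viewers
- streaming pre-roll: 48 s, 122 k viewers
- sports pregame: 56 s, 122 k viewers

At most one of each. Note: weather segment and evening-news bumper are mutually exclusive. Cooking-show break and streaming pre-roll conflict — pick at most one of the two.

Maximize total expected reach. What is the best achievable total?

Ranking by ratio (expected reach/s): weather segment 3.74, documentary slot 3.70, cooking-show break 2.79, streaming pre-roll 2.54.
The ratio ordering already packs tightly: midday rerun + documentary slot + weather segment, 96 s, 323.
The closest alternative, kids-block spot + documentary slot + weather segment, reaches only 316.

323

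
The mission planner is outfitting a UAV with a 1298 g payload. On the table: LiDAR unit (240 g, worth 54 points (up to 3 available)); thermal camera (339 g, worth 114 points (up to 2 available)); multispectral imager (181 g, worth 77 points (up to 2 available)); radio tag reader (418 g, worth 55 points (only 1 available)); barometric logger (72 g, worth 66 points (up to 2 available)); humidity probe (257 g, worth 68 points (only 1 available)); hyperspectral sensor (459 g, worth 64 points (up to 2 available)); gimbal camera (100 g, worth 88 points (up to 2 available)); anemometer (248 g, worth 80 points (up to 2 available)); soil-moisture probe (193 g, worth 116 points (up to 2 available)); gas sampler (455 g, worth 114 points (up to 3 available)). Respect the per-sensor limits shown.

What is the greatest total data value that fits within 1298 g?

731

Density check — barometric logger 0.92, gimbal camera 0.88, soil-moisture probe 0.60, multispectral imager 0.43 are the best per g.
The ratio heuristic lands on 2×multispectral imager + 2×barometric logger + 2×gimbal camera + 2×soil-moisture probe (694) but leaves 206 g idle.
Replace multispectral imager with thermal camera: the trade gains 37 net, giving 731 at 1250 g.
That's the maximum — no swap from here does better than 731.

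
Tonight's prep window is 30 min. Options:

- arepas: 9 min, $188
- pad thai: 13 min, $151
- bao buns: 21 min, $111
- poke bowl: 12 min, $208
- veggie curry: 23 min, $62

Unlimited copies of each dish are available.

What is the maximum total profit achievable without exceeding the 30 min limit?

584

Ranking by ratio (profit/min): arepas 20.89, poke bowl 17.33, pad thai 11.62.
A density-first pass picks 3×arepas — 564 at 27 min.
Replace arepas with poke bowl: the trade gains 20 net, giving 584 at 30 min.
Nothing else within 30 min beats 584.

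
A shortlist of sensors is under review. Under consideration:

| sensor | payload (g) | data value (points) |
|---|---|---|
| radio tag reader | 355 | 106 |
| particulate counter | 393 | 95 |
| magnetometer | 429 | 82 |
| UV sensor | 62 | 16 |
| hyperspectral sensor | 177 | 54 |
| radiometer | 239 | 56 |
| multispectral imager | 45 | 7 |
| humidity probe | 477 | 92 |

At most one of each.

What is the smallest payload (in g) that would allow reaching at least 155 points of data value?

532

Look for the lowest-payload combination reaching 155.
radio tag reader + hyperspectral sensor reaches 160 using 532 g.
Any bundle with less than 532 g falls short of 155.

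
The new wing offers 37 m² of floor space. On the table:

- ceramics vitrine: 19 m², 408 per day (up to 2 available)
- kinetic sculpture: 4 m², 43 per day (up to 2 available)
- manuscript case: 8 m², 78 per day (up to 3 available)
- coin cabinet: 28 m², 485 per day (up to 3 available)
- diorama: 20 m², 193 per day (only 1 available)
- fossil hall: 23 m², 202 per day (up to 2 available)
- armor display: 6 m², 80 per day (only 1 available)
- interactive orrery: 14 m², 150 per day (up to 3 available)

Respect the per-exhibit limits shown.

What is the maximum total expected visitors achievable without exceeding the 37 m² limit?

Taking the top-ratio exhibits first gives ceramics vitrine + 2×kinetic sculpture + armor display for 574 (33 m²).
Replace kinetic sculpture with manuscript case: the trade gains 35 net, giving 609 at 37 m².
Every other selection either busts 37 m² or exceeds an availability limit or fails to beat 609.

609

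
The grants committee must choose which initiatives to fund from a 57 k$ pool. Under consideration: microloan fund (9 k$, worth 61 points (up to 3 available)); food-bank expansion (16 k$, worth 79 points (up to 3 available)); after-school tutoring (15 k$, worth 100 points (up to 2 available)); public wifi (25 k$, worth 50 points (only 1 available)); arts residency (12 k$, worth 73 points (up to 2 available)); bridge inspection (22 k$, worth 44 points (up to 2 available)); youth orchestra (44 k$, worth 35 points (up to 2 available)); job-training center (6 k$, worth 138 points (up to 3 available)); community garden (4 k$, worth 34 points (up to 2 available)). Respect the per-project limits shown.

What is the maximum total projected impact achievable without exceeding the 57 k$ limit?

The ratio heuristic lands on 3×microloan fund + 3×job-training center + 2×community garden (665) but leaves 4 k$ idle.
Replace 3×microloan fund with 2×after-school tutoring: the trade gains 17 net, giving 682 at 56 k$.

682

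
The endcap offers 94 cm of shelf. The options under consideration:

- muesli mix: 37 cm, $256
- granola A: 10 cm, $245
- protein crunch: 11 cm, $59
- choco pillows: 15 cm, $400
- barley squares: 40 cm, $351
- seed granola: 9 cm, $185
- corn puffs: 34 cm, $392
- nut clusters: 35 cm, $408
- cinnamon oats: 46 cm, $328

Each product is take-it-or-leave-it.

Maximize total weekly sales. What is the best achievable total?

1445

By weekly sales per cm: choco pillows 26.67, granola A 24.50, seed granola 20.56, nut clusters 11.66 lead.
Filling by ratio: granola A + protein crunch + choco pillows + seed granola + nut clusters for 1297, with 14 cm left unused.
The 20 cm tied up in protein crunch and seed granola is better spent on corn puffs — total rises to 1445 (94 cm).
Nothing else within 94 cm beats 1445.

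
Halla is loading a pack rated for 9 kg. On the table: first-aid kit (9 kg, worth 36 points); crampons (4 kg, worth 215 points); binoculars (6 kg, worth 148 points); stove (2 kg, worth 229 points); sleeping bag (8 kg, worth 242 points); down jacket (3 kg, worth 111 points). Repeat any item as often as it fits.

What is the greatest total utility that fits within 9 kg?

The ratio ordering already packs tightly: 4×stove, 8 kg, 916.
Nothing else within 9 kg beats 916.

916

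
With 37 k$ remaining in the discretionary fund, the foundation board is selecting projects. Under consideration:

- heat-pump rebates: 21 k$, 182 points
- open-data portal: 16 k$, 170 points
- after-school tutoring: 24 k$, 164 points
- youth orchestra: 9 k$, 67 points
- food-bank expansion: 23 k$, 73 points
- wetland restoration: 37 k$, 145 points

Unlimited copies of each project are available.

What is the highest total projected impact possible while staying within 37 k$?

352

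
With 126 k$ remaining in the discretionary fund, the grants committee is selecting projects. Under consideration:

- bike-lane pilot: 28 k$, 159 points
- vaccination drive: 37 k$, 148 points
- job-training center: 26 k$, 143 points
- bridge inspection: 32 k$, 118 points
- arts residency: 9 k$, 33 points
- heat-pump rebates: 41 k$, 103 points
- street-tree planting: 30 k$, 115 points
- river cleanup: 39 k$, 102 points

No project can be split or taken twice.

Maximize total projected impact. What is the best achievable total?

568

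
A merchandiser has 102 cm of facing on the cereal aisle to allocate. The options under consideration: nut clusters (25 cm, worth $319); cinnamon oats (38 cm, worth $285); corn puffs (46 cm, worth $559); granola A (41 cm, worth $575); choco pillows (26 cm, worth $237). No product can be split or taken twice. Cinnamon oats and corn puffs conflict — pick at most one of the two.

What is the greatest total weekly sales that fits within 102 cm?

1134

Density check — granola A 14.02, nut clusters 12.76, corn puffs 12.15, choco pillows 9.12 are the best per cm.
A density-first pass picks nut clusters + granola A + choco pillows — 1131 at 92 cm.
Dropping nut clusters and choco pillows frees 51 cm; slotting in corn puffs (46 cm) lifts the total to 1134 at 87 cm.
Every other selection either busts 102 cm or breaks a pairing rule or fails to beat 1134.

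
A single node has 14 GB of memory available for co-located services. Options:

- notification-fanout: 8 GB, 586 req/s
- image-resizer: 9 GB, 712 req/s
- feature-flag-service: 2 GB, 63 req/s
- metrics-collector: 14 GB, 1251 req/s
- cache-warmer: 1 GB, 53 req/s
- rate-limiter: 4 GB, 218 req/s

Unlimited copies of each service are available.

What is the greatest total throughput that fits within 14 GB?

Best packing: metrics-collector — 14 GB, 1251 total.
No other feasible combination exceeds 1251.

1251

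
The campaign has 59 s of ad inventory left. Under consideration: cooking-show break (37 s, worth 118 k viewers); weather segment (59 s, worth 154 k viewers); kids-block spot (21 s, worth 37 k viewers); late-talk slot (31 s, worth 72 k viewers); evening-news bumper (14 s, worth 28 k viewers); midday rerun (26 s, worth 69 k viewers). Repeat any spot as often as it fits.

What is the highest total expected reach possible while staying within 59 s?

155

By expected reach per s: cooking-show break 3.19, midday rerun 2.65, weather segment 2.61 lead.
Filling by ratio: cooking-show break + evening-news bumper for 146, with 8 s left unused.
Dropping evening-news bumper frees 14 s; slotting in kids-block spot (21 s) lifts the total to 155 at 58 s.
The spare 1 s is too small for any remaining spot, and no exchange beats 155.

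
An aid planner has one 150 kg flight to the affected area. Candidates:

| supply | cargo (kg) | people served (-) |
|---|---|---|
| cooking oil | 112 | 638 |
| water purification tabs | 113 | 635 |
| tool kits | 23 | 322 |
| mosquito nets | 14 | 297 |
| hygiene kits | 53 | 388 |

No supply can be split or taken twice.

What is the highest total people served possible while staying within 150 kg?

A density-first pass picks tool kits + mosquito nets + hygiene kits — 1007 at 90 kg.
The 53 kg tied up in hygiene kits is better spent on cooking oil — total rises to 1257 (149 kg).
The closest alternative, water purification tabs + tool kits + mosquito nets, reaches only 1254.

1257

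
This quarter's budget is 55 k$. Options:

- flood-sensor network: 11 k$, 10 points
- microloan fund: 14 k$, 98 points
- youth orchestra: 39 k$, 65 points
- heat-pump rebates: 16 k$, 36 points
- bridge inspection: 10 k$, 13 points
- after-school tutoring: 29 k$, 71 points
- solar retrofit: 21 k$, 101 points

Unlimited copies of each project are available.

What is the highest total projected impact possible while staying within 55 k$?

By projected impact per k$: microloan fund 7.00, solar retrofit 4.81, after-school tutoring 2.45 lead.
The ratio ordering already packs tightly: 3×microloan fund + bridge inspection, 52 k$, 307.

307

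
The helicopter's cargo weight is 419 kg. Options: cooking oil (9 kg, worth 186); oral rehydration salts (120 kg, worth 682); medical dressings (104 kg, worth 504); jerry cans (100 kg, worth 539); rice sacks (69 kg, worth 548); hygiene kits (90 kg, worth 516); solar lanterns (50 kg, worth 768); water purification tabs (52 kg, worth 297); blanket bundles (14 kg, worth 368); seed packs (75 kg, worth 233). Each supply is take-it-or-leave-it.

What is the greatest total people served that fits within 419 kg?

3388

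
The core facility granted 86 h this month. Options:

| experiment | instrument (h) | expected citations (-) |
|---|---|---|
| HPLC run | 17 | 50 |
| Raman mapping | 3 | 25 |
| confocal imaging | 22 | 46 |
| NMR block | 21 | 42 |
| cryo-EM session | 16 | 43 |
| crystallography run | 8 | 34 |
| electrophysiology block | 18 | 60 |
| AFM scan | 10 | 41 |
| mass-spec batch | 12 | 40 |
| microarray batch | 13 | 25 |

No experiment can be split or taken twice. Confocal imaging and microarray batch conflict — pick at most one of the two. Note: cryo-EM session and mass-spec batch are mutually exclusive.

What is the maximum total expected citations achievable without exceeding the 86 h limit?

HPLC run + Raman mapping + cryo-EM session + crystallography run + electrophysiology block + AFM scan + microarray batch uses 85 of the 86 h and totals 278.

278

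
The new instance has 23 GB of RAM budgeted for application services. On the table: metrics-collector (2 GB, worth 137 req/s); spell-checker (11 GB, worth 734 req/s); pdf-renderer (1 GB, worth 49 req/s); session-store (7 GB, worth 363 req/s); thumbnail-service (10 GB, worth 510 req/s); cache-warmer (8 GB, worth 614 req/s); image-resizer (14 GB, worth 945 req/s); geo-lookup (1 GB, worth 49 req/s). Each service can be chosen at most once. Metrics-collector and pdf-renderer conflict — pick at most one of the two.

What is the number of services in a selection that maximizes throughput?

3

The maximum throughput within 23 GB is 1608.
For example pdf-renderer + cache-warmer + image-resizer achieves it, using 23 GB.
Any selection reaching 1608 contains exactly 3 services.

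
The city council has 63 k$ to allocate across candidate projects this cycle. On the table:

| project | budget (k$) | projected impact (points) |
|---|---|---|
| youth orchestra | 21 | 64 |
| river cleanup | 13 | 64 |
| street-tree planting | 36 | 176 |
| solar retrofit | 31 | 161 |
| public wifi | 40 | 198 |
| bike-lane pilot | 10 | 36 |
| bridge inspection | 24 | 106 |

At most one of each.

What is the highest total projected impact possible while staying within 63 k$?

Greedy by ratio would take river cleanup + solar retrofit + bike-lane pilot: 54 k$ used, total 261.
Replace solar retrofit with public wifi: the trade gains 37 net, giving 298 at 63 k$.
An exhaustive check of the 128 subsets confirms 298.

298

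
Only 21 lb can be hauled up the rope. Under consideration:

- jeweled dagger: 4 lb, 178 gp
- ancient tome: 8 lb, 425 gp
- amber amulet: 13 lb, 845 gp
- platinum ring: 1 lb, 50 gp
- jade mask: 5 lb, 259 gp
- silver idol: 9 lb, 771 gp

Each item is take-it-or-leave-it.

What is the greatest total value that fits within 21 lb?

1374

Ranking by ratio (value/lb): silver idol 85.67, amber amulet 65.00, ancient tome 53.12, jade mask 51.80.
The ratio heuristic lands on ancient tome + platinum ring + silver idol (1246) but leaves 3 lb idle.
Replace platinum ring with jeweled dagger: the trade gains 128 net, giving 1374 at 21 lb.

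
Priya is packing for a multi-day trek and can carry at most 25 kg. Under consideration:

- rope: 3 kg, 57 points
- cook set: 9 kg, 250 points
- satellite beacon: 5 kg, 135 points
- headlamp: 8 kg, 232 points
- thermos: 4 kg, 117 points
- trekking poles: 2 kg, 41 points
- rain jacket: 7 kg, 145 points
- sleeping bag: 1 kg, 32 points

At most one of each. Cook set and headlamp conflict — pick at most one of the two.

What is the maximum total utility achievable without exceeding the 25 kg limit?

661

Density check — sleeping bag 32.00, thermos 29.25, headlamp 29.00, cook set 27.78 are the best per kg.
Satellite beacon + headlamp + thermos + rain jacket + sleeping bag uses 25 of the 25 kg and totals 661.
The closest alternative, cook set + satellite beacon + thermos + rain jacket, reaches only 647.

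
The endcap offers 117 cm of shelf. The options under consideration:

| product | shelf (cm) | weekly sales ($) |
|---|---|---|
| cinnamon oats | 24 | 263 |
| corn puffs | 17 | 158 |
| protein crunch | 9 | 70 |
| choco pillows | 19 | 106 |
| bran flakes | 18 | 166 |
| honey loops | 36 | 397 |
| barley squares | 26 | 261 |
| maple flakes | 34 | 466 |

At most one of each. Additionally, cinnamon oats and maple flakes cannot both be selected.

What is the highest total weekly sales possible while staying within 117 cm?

Taking bran flakes + honey loops + barley squares + maple flakes: 114 cm used, 1290 in weekly sales.
No other feasible combination exceeds 1290.

1290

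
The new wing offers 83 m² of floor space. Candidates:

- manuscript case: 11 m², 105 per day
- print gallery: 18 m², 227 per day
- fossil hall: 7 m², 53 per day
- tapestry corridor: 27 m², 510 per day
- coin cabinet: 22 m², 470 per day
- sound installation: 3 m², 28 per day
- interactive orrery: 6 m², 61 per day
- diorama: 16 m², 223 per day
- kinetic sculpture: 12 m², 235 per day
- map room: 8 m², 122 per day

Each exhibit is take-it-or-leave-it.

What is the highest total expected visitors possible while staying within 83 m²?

1499

A density-first pass picks tapestry corridor + coin cabinet + sound installation + interactive orrery + kinetic sculpture + map room — 1426 at 78 m².
The 11 m² tied up in sound installation and map room is better spent on diorama — total rises to 1499 (83 m²).
Runner-up print gallery + tapestry corridor + coin cabinet + sound installation + kinetic sculpture tops out at 1470.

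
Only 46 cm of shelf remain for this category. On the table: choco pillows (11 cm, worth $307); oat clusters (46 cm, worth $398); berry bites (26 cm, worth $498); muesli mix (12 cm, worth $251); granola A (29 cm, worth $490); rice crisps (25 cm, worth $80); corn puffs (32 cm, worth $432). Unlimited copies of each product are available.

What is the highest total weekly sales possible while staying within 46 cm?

Taking 4×choco pillows: 44 cm used, 1228 in weekly sales.
That's the maximum — no swap from here does better than 1228.

1228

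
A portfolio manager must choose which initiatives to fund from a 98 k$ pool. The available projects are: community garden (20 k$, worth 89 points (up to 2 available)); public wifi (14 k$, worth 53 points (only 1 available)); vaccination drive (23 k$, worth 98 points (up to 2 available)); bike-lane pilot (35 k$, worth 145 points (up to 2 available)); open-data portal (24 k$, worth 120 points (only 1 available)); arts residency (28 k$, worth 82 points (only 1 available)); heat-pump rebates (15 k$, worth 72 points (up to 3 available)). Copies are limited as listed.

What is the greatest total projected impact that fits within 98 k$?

Greedy by ratio would take community garden + open-data portal + 3×heat-pump rebates: 89 k$ used, total 425.
The 15 k$ tied up in heat-pump rebates is better spent on vaccination drive — total rises to 451 (97 k$).
Nothing else within 98 k$ beats 451.

451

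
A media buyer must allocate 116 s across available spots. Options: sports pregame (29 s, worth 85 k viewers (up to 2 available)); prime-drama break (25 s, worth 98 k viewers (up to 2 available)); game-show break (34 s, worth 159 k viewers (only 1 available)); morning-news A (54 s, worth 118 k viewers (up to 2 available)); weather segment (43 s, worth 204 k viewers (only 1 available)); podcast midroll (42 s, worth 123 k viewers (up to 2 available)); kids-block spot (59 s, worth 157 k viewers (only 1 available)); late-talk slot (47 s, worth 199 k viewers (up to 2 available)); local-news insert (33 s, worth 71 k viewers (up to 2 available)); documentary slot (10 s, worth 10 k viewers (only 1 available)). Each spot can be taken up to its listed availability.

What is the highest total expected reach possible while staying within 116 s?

501

Ranking by ratio (expected reach/s): weather segment 4.74, game-show break 4.68, late-talk slot 4.23, prime-drama break 3.92.
A density-first pass picks prime-drama break + game-show break + weather segment + documentary slot — 471 at 112 s.
The 44 s tied up in game-show break and documentary slot is better spent on late-talk slot — total rises to 501 (115 s).
The spare 1 s is too small for any remaining spot, and no exchange beats 501.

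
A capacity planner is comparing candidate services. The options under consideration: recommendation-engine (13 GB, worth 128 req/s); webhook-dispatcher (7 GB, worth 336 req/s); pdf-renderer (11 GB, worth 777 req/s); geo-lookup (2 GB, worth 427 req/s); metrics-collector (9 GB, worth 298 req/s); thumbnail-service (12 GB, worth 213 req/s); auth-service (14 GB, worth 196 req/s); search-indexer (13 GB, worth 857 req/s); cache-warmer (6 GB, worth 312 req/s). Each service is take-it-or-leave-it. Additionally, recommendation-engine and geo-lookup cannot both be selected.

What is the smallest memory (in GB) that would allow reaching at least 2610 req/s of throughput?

39

Minimise GB subject to total throughput ≥ 2610.
webhook-dispatcher + pdf-renderer + geo-lookup + search-indexer + cache-warmer reaches 2709 using 39 GB.
Any bundle with less than 39 GB falls short of 2610.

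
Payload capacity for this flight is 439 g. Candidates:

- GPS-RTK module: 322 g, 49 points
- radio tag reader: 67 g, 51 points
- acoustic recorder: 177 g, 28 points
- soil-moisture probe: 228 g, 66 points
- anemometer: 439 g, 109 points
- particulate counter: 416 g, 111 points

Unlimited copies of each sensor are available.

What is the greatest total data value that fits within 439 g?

306

Taking 6×radio tag reader: 402 g used, 306 in data value.
No other feasible combination exceeds 306.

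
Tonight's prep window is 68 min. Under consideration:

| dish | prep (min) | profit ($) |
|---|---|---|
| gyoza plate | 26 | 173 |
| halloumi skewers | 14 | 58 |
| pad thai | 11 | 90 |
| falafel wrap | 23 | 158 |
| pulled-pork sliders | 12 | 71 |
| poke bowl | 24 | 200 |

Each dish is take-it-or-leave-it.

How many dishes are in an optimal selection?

Best achievable profit is 463.
One optimal bundle: gyoza plate + pad thai + poke bowl (61 min).
Any selection reaching 463 contains exactly 3 dishes.

3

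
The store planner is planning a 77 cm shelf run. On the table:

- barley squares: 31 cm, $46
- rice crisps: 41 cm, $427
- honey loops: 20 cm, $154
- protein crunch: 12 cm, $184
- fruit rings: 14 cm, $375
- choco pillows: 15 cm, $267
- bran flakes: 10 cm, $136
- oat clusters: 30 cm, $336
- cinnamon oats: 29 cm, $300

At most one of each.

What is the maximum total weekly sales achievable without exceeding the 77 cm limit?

Density check — fruit rings 26.79, choco pillows 17.80, protein crunch 15.33 are the best per cm.
A density-first pass picks honey loops + protein crunch + fruit rings + choco pillows + bran flakes — 1116 at 71 cm.
Dropping honey loops and bran flakes frees 30 cm; slotting in oat clusters (30 cm) lifts the total to 1162 at 71 cm.
Next best is protein crunch + fruit rings + choco pillows + cinnamon oats at 1126 (70 cm) — short by 36.

1162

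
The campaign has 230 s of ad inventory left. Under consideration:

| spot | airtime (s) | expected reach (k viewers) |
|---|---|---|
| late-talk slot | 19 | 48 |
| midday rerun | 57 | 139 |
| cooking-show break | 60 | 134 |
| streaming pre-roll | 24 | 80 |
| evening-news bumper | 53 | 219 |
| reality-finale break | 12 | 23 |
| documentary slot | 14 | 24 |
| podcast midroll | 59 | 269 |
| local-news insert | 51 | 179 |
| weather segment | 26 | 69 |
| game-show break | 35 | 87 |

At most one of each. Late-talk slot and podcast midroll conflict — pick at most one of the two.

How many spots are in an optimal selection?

Optimal total is 840.
For example streaming pre-roll + evening-news bumper + documentary slot + podcast midroll + local-news insert + weather segment achieves it, using 227 s.
Any selection reaching 840 contains exactly 6 spots.

6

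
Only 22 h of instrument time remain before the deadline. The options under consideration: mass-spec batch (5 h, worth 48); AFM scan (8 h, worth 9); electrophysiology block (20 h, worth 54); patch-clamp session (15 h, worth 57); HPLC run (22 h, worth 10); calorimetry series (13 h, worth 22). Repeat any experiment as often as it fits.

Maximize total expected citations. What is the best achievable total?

192

Taking 4×mass-spec batch: 20 h used, 192 in expected citations.
Every other selection either busts 22 h or fails to beat 192.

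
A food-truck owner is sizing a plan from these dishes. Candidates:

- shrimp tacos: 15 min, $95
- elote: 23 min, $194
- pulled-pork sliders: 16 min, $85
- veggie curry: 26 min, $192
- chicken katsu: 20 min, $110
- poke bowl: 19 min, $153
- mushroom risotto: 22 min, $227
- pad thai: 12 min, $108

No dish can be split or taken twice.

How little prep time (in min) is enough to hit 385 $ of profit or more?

Look for the lowest-prep combination reaching 385.
Taking elote + mushroom risotto gives 421 (≥ 385) for 45 min.
Any bundle with less than 45 min falls short of 385.

45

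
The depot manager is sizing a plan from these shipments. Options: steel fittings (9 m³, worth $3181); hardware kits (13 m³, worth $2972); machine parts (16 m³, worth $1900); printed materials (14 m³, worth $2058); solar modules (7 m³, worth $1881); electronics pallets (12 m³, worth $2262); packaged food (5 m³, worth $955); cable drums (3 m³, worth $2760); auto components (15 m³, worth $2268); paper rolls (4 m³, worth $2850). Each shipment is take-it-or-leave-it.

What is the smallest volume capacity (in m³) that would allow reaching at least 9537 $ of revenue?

21

Need the lightest bundle worth ≥ 9537.
steel fittings + packaged food + cable drums + paper rolls reaches 9746 using 21 m³.
Below 21 m³ the best achievable stays under 9537.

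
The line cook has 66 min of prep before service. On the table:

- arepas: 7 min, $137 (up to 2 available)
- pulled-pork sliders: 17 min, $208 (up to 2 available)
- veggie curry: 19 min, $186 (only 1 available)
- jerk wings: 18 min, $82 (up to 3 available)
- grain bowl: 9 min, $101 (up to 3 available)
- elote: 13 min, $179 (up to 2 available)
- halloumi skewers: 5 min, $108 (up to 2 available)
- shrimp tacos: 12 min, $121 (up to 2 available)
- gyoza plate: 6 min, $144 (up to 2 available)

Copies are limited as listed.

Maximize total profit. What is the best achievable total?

1165

The ratio heuristic lands on 2×arepas + 2×elote + 2×halloumi skewers + 2×gyoza plate (1136) but leaves 4 min idle.
Dropping elote frees 13 min; slotting in pulled-pork sliders (17 min) lifts the total to 1165 at 66 min.
No other feasible combination exceeds 1165.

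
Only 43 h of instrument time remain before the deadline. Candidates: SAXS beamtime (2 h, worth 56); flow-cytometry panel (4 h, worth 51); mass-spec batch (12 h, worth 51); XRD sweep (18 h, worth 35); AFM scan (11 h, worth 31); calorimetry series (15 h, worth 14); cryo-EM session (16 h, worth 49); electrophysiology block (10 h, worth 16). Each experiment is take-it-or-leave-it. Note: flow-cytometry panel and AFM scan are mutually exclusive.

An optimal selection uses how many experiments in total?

4

The maximum expected citations within 43 h is 207.
SAXS beamtime + flow-cytometry panel + mass-spec batch + cryo-EM session hits 207 at 34 h.
Every optimal selection uses 4 experiments.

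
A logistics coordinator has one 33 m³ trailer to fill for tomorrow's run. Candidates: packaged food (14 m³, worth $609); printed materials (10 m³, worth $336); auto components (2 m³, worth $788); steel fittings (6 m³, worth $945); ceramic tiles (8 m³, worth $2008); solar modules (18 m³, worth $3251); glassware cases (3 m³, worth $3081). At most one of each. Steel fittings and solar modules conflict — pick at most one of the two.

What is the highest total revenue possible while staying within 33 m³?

By revenue per m³: glassware cases 1027.00, auto components 394.00, ceramic tiles 251.00, solar modules 180.61 lead.
Auto components + ceramic tiles + solar modules + glassware cases uses 31 of the 33 m³ and totals 9128.

9128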